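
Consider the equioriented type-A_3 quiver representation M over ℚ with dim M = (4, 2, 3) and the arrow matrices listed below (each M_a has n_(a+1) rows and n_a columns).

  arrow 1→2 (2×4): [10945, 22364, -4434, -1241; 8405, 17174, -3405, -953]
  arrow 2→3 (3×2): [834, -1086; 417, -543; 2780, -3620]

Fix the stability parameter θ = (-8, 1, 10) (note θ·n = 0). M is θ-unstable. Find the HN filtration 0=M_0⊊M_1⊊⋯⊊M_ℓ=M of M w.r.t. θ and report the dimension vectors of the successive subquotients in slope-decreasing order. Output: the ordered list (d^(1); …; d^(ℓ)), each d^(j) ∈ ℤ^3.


Barcode: M ≅ I[1,1]^2, I[1,2], I[1,3], I[3,3]^2. HN layers by μ_θ (3 steps, strictly decreasing):
  μ^(1)=10; μ^(2)=1; μ^(3)=-8

((0, 0, 3); (0, 2, 0); (4, 0, 0))


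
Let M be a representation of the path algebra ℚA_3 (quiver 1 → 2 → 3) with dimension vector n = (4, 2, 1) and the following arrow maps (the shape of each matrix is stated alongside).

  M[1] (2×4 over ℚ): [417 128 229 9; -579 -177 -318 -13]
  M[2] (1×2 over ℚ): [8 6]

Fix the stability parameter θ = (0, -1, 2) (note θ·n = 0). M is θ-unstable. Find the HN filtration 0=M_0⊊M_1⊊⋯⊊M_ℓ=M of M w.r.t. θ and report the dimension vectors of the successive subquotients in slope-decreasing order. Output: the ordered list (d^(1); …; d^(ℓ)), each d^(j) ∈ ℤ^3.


Barcode: M ≅ I[1,1]^2, I[1,2], I[1,3]. HN layers by μ_θ (3 steps, strictly decreasing):
  μ^(1)=2; μ^(2)=0; μ^(3)=-1/2

((0, 0, 1); (2, 0, 0); (2, 2, 0))


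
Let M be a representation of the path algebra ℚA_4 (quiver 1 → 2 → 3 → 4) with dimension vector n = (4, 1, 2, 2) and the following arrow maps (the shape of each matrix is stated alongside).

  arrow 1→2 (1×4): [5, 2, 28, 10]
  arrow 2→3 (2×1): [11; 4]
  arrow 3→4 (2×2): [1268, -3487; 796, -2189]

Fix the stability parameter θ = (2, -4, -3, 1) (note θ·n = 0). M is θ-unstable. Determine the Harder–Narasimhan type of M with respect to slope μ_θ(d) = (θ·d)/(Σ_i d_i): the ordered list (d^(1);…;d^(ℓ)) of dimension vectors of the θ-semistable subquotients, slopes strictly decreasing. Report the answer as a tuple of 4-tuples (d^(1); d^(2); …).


Interval decomposition of M: I[1,1]^3, I[1,3], I[3,4], I[4,4].
HN type (ℓ=4): μ^(1)=2; μ^(2)=1; μ^(3)=-5/3; μ^(4)=-3

((3, 0, 0, 0); (0, 0, 0, 2); (1, 1, 1, 0); (0, 0, 1, 0))


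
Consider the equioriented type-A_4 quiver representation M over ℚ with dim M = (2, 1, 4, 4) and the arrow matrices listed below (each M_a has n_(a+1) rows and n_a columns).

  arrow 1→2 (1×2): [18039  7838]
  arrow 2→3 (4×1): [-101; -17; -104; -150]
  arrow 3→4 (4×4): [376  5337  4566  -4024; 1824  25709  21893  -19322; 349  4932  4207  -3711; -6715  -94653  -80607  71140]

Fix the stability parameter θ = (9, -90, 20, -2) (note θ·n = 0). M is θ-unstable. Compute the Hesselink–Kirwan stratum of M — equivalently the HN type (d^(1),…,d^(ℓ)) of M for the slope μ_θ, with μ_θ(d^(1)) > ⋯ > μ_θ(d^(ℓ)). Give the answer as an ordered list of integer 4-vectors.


Via rank(M_{q-1}∘⋯∘M_p): M ≅ I[1,1], I[1,4], I[3,4]^3.
μ_θ-semistable layers: μ^(1)=9; μ^(2)=-81/2

((1, 0, 4, 4); (1, 1, 0, 0))


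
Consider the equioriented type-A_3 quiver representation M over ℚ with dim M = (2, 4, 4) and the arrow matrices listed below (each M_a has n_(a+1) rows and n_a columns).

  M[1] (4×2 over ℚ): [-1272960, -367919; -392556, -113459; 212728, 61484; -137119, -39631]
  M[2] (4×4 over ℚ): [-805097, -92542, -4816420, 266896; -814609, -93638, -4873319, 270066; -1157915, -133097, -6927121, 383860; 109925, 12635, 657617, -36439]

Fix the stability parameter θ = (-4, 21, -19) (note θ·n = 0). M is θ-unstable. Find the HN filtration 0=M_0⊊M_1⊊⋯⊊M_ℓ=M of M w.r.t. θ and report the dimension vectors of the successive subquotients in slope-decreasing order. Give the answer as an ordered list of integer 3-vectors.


Barcode: M ≅ I[1,3]^2, I[2,3]^2. HN layers by μ_θ (2 steps, strictly decreasing):
  μ^(1)=1; μ^(2)=-4

((0, 4, 4); (2, 0, 0))


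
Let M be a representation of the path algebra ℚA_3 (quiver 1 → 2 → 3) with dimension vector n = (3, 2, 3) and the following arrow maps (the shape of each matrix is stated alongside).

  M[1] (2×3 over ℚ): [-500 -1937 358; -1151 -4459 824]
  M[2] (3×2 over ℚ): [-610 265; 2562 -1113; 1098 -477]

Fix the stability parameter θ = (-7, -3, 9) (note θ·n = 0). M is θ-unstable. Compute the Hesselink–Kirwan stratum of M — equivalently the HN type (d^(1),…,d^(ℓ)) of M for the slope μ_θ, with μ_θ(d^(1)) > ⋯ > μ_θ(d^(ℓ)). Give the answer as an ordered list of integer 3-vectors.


Barcode: M ≅ I[1,1], I[1,2], I[1,3], I[3,3]^2. HN layers by μ_θ (3 steps, strictly decreasing):
  μ^(1)=9; μ^(2)=-3; μ^(3)=-7

((0, 0, 3); (0, 2, 0); (3, 0, 0))


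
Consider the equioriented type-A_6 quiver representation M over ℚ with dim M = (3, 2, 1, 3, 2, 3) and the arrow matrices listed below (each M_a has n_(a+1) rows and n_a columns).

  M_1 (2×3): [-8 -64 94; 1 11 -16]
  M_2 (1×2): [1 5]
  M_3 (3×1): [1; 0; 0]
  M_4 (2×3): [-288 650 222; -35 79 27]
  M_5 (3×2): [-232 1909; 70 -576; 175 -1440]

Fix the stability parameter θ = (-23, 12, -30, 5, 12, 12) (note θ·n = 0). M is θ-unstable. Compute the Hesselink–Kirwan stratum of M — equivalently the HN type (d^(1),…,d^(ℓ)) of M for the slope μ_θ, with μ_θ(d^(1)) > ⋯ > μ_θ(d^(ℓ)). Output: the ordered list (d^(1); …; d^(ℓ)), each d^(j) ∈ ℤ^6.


Interval decomposition of M: I[1,1], I[1,2], I[1,6], I[4,4], I[4,6], I[6,6].
HN type (ℓ=4): μ^(1)=12; μ^(2)=5; μ^(3)=-9; μ^(4)=-23

((0, 1, 0, 0, 2, 3); (0, 0, 0, 3, 0, 0); (0, 1, 1, 0, 0, 0); (3, 0, 0, 0, 0, 0))


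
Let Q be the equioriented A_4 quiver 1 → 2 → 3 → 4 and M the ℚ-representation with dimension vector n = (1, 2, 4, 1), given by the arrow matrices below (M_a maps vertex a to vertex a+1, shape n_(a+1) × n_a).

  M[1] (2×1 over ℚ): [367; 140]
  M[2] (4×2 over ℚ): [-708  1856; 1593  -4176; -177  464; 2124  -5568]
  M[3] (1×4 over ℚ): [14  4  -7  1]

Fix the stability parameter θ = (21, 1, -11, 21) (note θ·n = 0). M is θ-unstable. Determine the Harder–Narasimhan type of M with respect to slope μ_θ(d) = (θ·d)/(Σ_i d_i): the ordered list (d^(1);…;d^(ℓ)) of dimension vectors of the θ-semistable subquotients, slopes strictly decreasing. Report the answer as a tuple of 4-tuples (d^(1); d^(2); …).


Via rank(M_{q-1}∘⋯∘M_p): M ≅ I[1,4], I[2,2], I[3,3]^3.
μ_θ-semistable layers: μ^(1)=21; μ^(2)=11/3; μ^(3)=1; μ^(4)=-11

((0, 0, 0, 1); (1, 1, 1, 0); (0, 1, 0, 0); (0, 0, 3, 0))


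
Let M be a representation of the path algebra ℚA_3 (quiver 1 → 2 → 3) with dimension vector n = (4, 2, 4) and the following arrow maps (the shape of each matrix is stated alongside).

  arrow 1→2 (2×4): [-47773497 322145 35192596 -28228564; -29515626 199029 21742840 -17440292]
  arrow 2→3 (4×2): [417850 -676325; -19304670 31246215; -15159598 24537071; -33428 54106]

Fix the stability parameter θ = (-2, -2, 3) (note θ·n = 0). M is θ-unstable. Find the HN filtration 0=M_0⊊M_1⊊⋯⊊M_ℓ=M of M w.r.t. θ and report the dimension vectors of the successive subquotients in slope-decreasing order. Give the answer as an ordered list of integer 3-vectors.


Barcode: M ≅ I[1,1]^2, I[1,2], I[1,3], I[3,3]^3. HN layers by μ_θ (2 steps, strictly decreasing):
  μ^(1)=3; μ^(2)=-2

((0, 0, 4); (4, 2, 0))


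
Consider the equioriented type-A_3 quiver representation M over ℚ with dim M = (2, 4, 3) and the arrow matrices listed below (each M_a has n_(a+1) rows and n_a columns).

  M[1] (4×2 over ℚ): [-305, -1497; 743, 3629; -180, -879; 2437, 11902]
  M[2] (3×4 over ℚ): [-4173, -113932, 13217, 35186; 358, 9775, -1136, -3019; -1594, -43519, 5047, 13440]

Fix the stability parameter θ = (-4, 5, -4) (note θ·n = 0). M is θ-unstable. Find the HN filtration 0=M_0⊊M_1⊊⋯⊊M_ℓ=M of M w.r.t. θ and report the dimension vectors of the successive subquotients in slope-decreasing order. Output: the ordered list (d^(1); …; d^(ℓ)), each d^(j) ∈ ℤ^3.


Via rank(M_{q-1}∘⋯∘M_p): M ≅ I[1,3]^2, I[2,2], I[2,3].
μ_θ-semistable layers: μ^(1)=5; μ^(2)=1/2; μ^(3)=-4

((0, 1, 0); (0, 3, 3); (2, 0, 0))


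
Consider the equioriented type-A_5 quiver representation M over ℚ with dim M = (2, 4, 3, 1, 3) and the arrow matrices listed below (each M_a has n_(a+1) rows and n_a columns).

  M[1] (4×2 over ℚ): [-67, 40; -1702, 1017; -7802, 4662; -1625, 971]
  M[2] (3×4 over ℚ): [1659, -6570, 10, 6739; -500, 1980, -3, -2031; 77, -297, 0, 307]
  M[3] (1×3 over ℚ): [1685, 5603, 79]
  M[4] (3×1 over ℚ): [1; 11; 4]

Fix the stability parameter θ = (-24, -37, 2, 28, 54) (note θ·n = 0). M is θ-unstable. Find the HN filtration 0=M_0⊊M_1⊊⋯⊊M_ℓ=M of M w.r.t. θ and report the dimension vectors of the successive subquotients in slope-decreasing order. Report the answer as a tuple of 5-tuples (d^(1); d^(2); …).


Via rank(M_{q-1}∘⋯∘M_p): M ≅ I[1,3], I[1,5], I[2,2], I[2,3], I[5,5]^2.
μ_θ-semistable layers: μ^(1)=54; μ^(2)=28; μ^(3)=2; μ^(4)=-61/2; μ^(5)=-37

((0, 0, 0, 0, 3); (0, 0, 0, 1, 0); (0, 0, 3, 0, 0); (2, 2, 0, 0, 0); (0, 2, 0, 0, 0))


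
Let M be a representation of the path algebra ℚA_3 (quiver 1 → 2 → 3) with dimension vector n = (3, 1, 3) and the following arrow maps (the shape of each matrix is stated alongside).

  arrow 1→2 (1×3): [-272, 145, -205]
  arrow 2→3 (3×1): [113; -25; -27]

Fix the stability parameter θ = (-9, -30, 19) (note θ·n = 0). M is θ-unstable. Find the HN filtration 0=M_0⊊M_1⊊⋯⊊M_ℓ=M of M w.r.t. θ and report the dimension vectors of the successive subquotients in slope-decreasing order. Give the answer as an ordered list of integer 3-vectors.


Via rank(M_{q-1}∘⋯∘M_p): M ≅ I[1,1]^2, I[1,3], I[3,3]^2.
μ_θ-semistable layers: μ^(1)=19; μ^(2)=-9; μ^(3)=-39/2

((0, 0, 3); (2, 0, 0); (1, 1, 0))


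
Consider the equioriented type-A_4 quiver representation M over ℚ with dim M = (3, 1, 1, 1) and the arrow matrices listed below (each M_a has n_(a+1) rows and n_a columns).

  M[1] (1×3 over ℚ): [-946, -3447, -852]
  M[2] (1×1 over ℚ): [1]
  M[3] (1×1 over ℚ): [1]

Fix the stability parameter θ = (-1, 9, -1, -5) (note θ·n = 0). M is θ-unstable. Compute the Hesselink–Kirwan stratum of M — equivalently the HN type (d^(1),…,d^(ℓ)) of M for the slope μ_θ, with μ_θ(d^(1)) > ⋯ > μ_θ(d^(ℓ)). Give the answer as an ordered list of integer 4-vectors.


Interval decomposition of M: I[1,1]^2, I[1,4].
HN type (ℓ=2): μ^(1)=1; μ^(2)=-1

((0, 1, 1, 1); (3, 0, 0, 0))


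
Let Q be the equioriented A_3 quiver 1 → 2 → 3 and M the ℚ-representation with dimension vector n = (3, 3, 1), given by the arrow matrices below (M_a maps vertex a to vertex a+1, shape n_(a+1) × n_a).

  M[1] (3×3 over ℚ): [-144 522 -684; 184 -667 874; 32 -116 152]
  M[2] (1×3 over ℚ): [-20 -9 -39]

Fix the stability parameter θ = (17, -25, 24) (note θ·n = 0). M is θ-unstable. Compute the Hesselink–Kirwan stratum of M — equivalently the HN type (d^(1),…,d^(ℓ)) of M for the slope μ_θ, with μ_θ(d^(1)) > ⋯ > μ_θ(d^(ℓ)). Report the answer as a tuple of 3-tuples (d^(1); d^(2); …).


Barcode: M ≅ I[1,1]^2, I[1,3], I[2,2]^2. HN layers by μ_θ (4 steps, strictly decreasing):
  μ^(1)=24; μ^(2)=17; μ^(3)=-4; μ^(4)=-25

((0, 0, 1); (2, 0, 0); (1, 1, 0); (0, 2, 0))


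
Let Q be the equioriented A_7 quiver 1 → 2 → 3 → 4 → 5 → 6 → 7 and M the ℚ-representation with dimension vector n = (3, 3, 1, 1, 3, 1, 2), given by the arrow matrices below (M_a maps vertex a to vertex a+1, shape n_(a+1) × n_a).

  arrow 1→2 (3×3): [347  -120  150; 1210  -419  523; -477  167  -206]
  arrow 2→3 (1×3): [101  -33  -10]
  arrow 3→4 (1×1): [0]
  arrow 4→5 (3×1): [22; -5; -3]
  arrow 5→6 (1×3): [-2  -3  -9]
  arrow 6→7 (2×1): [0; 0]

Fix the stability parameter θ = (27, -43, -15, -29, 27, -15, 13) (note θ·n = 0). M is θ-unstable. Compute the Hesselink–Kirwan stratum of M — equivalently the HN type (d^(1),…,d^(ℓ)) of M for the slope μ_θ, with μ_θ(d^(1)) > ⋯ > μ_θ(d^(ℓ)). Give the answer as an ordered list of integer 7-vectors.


Via rank(M_{q-1}∘⋯∘M_p): M ≅ I[1,2]^2, I[1,3], I[4,6], I[5,5]^2, I[7,7]^2.
μ_θ-semistable layers: μ^(1)=27; μ^(2)=13; μ^(3)=6; μ^(4)=-8; μ^(5)=-31/3; μ^(6)=-29

((0, 0, 0, 0, 2, 0, 0); (0, 0, 0, 0, 0, 0, 2); (0, 0, 0, 0, 1, 1, 0); (2, 2, 0, 0, 0, 0, 0); (1, 1, 1, 0, 0, 0, 0); (0, 0, 0, 1, 0, 0, 0))


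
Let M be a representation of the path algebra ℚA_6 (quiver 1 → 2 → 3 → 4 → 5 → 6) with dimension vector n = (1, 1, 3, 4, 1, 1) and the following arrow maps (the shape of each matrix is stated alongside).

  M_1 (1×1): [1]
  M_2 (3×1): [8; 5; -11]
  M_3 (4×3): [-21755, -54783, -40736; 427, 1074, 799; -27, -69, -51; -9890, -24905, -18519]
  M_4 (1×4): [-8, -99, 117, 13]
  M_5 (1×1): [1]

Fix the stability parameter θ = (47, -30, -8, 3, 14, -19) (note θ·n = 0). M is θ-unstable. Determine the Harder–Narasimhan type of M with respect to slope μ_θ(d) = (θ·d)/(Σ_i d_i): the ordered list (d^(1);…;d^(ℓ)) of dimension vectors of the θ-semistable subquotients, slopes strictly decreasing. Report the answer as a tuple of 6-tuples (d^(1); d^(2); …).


Interval decomposition of M: I[1,6], I[3,4]^2, I[4,4].
HN type (ℓ=3): μ^(1)=3; μ^(2)=7/6; μ^(3)=-8

((0, 0, 0, 3, 0, 0); (1, 1, 1, 1, 1, 1); (0, 0, 2, 0, 0, 0))


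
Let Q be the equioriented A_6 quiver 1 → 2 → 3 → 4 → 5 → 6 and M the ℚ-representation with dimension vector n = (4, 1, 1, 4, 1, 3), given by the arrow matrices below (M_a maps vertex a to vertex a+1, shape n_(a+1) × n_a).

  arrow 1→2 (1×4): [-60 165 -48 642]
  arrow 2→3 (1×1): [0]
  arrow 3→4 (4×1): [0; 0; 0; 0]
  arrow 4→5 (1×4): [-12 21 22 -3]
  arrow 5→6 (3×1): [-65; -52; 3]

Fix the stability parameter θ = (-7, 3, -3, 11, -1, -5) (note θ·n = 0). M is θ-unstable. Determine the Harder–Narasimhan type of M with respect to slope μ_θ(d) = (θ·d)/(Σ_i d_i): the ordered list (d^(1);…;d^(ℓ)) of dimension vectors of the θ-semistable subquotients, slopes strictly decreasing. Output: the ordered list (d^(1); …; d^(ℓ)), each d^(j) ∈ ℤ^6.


Interval decomposition of M: I[1,1]^3, I[1,2], I[3,3], I[4,4]^3, I[4,6], I[6,6]^2.
HN type (ℓ=6): μ^(1)=11; μ^(2)=3; μ^(3)=5/3; μ^(4)=-3; μ^(5)=-5; μ^(6)=-7

((0, 0, 0, 3, 0, 0); (0, 1, 0, 0, 0, 0); (0, 0, 0, 1, 1, 1); (0, 0, 1, 0, 0, 0); (0, 0, 0, 0, 0, 2); (4, 0, 0, 0, 0, 0))


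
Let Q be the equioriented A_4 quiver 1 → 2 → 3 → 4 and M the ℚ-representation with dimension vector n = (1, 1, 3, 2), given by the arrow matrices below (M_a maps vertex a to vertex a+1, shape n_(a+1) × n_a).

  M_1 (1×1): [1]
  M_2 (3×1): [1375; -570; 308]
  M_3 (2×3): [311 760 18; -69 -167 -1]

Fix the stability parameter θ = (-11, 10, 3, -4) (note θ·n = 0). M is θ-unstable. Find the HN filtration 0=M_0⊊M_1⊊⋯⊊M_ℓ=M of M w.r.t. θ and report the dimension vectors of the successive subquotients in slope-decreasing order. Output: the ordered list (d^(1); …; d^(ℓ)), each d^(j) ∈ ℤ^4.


Barcode: M ≅ I[1,4], I[3,3], I[3,4]. HN layers by μ_θ (3 steps, strictly decreasing):
  μ^(1)=3; μ^(2)=-1/2; μ^(3)=-11

((0, 1, 2, 1); (0, 0, 1, 1); (1, 0, 0, 0))


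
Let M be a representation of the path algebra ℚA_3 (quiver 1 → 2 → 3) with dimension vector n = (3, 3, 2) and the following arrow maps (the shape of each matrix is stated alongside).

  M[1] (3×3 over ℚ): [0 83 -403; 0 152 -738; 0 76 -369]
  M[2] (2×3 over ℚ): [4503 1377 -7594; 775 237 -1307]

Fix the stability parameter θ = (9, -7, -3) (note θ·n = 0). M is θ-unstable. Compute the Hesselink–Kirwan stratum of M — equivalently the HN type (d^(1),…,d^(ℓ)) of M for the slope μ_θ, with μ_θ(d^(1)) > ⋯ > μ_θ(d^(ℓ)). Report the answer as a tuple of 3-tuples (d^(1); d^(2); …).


Interval decomposition of M: I[1,1], I[1,3]^2, I[2,2].
HN type (ℓ=3): μ^(1)=9; μ^(2)=-1/3; μ^(3)=-7

((1, 0, 0); (2, 2, 2); (0, 1, 0))


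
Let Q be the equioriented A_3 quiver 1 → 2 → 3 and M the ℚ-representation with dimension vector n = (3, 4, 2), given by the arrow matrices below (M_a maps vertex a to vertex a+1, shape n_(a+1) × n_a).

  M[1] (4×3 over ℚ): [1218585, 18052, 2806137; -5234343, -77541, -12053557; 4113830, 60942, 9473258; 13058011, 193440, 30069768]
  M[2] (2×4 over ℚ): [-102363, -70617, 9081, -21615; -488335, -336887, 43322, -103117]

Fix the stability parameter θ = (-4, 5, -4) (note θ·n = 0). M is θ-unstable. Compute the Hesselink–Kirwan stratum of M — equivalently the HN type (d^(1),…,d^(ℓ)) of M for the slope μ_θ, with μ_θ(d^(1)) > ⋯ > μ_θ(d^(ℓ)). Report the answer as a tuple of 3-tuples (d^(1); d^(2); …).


Interval decomposition of M: I[1,2], I[1,3]^2, I[2,2].
HN type (ℓ=3): μ^(1)=5; μ^(2)=1/2; μ^(3)=-4

((0, 2, 0); (0, 2, 2); (3, 0, 0))


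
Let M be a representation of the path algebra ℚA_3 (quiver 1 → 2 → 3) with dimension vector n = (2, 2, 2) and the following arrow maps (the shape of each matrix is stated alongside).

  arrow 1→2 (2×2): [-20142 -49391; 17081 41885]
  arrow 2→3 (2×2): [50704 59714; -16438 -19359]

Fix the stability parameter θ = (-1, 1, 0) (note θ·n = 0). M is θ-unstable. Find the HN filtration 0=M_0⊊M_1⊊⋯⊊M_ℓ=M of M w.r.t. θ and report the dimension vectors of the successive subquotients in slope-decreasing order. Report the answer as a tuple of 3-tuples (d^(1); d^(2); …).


Barcode: M ≅ I[1,3]^2. HN layers by μ_θ (2 steps, strictly decreasing):
  μ^(1)=1/2; μ^(2)=-1

((0, 2, 2); (2, 0, 0))


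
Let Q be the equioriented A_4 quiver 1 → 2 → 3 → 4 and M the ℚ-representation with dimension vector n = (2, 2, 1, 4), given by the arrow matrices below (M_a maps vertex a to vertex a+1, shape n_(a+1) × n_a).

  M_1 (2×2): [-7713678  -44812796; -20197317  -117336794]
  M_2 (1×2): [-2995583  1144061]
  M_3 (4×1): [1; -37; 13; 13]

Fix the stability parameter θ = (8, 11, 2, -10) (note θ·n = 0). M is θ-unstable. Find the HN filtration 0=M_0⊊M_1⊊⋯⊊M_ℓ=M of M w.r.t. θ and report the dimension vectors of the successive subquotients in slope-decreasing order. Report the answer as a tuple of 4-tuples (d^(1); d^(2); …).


Interval decomposition of M: I[1,1], I[1,4], I[2,2], I[4,4]^3.
HN type (ℓ=4): μ^(1)=11; μ^(2)=8; μ^(3)=11/4; μ^(4)=-10

((0, 1, 0, 0); (1, 0, 0, 0); (1, 1, 1, 1); (0, 0, 0, 3))


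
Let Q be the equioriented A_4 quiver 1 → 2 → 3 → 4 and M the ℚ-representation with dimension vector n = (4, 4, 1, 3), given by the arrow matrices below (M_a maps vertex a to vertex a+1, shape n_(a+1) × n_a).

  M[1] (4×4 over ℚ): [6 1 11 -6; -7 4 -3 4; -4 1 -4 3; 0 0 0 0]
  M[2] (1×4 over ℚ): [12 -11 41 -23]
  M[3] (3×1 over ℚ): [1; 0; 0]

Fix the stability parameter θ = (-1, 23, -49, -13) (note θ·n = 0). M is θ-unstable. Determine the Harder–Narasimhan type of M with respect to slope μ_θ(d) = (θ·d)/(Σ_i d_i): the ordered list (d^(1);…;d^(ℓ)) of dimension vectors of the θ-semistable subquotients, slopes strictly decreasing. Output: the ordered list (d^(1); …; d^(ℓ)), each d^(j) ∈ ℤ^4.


Barcode: M ≅ I[1,1], I[1,2]^2, I[1,4], I[2,2], I[4,4]^2. HN layers by μ_θ (4 steps, strictly decreasing):
  μ^(1)=23; μ^(2)=-1; μ^(3)=-10; μ^(4)=-13

((0, 3, 0, 0); (3, 0, 0, 0); (1, 1, 1, 1); (0, 0, 0, 2))


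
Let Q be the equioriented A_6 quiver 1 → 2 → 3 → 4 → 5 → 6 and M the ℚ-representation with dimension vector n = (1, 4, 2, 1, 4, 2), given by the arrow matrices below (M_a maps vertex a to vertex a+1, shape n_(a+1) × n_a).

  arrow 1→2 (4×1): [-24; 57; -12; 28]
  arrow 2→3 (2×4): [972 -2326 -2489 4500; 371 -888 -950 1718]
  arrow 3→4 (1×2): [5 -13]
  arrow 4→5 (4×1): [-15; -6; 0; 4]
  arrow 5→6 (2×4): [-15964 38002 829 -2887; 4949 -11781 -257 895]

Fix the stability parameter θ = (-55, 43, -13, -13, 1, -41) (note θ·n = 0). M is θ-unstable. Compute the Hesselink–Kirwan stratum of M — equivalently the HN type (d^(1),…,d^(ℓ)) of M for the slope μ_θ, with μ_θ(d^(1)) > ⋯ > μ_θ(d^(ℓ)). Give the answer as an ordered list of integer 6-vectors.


Barcode: M ≅ I[1,6], I[2,2]^2, I[2,3], I[5,5]^2, I[5,6]. HN layers by μ_θ (6 steps, strictly decreasing):
  μ^(1)=43; μ^(2)=15; μ^(3)=1; μ^(4)=-23/5; μ^(5)=-20; μ^(6)=-55

((0, 2, 0, 0, 0, 0); (0, 1, 1, 0, 0, 0); (0, 0, 0, 0, 2, 0); (0, 1, 1, 1, 1, 1); (0, 0, 0, 0, 1, 1); (1, 0, 0, 0, 0, 0))


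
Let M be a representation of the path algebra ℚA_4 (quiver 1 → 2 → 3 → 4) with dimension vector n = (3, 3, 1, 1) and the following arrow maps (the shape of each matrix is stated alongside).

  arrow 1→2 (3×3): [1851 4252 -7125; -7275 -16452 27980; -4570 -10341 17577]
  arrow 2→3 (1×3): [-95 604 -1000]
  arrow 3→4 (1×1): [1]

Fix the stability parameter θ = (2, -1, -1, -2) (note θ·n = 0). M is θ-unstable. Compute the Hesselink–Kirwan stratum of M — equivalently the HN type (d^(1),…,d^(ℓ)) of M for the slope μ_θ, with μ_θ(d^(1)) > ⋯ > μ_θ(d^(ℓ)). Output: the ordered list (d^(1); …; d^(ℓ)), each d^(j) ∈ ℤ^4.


Barcode: M ≅ I[1,2]^2, I[1,4]. HN layers by μ_θ (2 steps, strictly decreasing):
  μ^(1)=1/2; μ^(2)=-1/2

((2, 2, 0, 0); (1, 1, 1, 1))


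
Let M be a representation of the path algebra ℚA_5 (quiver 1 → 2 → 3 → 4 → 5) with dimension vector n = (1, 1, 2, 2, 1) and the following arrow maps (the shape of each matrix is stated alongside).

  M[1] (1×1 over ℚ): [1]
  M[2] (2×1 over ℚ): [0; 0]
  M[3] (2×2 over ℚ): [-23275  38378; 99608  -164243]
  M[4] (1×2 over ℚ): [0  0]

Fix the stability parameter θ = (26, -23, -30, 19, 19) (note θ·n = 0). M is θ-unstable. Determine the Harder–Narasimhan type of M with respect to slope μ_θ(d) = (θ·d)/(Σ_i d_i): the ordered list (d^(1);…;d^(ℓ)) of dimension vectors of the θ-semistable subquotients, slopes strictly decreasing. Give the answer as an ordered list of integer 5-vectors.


Interval decomposition of M: I[1,2], I[3,4]^2, I[5,5].
HN type (ℓ=3): μ^(1)=19; μ^(2)=3/2; μ^(3)=-30

((0, 0, 0, 2, 1); (1, 1, 0, 0, 0); (0, 0, 2, 0, 0))


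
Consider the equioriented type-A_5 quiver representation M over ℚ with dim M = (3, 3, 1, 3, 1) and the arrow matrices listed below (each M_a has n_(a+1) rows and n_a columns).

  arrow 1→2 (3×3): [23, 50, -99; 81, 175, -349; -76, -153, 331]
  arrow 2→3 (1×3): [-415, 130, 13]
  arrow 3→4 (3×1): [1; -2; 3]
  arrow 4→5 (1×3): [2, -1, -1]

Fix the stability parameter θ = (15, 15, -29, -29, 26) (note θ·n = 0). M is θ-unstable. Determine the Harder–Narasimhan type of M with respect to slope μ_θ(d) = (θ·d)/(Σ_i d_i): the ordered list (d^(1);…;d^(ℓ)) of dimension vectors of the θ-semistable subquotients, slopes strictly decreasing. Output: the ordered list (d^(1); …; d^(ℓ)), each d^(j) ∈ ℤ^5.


Interval decomposition of M: I[1,2]^2, I[1,5], I[4,4]^2.
HN type (ℓ=4): μ^(1)=26; μ^(2)=15; μ^(3)=-7; μ^(4)=-29

((0, 0, 0, 0, 1); (2, 2, 0, 0, 0); (1, 1, 1, 1, 0); (0, 0, 0, 2, 0))


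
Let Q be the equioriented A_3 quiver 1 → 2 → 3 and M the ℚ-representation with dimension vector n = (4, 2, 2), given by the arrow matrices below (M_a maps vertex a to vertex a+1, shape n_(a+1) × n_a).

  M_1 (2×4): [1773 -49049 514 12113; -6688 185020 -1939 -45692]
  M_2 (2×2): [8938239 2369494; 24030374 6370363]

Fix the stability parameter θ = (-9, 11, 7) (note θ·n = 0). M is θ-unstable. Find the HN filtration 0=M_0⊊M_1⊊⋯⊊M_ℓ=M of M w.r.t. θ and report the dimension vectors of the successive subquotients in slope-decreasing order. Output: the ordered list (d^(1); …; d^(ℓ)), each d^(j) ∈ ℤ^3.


Via rank(M_{q-1}∘⋯∘M_p): M ≅ I[1,1]^2, I[1,3]^2.
μ_θ-semistable layers: μ^(1)=9; μ^(2)=-9

((0, 2, 2); (4, 0, 0))


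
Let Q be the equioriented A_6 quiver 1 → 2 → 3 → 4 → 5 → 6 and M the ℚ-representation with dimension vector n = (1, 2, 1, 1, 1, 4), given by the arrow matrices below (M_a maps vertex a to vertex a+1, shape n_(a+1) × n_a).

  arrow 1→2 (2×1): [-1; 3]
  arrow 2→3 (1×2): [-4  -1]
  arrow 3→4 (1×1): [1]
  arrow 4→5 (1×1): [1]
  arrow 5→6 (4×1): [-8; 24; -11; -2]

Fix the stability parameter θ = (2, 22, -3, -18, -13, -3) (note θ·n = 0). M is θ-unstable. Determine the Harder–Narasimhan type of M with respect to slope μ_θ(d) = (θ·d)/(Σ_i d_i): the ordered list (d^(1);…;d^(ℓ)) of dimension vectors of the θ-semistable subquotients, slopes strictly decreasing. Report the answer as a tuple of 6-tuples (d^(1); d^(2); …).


Via rank(M_{q-1}∘⋯∘M_p): M ≅ I[1,6], I[2,2], I[6,6]^3.
μ_θ-semistable layers: μ^(1)=22; μ^(2)=-13/6; μ^(3)=-3

((0, 1, 0, 0, 0, 0); (1, 1, 1, 1, 1, 1); (0, 0, 0, 0, 0, 3))


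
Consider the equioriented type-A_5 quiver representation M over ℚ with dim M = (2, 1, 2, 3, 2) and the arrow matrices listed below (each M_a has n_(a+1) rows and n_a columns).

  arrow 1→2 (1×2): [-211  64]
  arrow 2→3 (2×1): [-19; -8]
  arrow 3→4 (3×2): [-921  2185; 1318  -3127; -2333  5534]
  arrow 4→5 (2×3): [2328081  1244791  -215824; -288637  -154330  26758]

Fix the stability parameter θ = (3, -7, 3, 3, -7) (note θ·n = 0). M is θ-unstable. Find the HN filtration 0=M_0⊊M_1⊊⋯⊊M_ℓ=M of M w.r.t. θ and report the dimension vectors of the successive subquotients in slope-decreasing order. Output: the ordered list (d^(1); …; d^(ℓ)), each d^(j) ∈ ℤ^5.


Interval decomposition of M: I[1,1], I[1,5], I[3,5], I[4,4].
HN type (ℓ=3): μ^(1)=3; μ^(2)=-1/3; μ^(3)=-2

((1, 0, 0, 1, 0); (0, 0, 2, 2, 2); (1, 1, 0, 0, 0))


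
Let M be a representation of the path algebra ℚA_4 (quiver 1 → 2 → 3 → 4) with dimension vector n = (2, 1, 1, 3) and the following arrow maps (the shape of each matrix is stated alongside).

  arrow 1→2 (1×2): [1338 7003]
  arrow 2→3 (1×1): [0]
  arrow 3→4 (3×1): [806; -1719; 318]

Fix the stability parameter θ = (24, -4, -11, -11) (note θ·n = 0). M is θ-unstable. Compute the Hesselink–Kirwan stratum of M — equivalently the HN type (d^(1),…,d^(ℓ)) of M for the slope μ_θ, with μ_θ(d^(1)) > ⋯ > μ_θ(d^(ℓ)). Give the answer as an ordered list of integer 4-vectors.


Interval decomposition of M: I[1,1], I[1,2], I[3,4], I[4,4]^2.
HN type (ℓ=3): μ^(1)=24; μ^(2)=10; μ^(3)=-11

((1, 0, 0, 0); (1, 1, 0, 0); (0, 0, 1, 3))


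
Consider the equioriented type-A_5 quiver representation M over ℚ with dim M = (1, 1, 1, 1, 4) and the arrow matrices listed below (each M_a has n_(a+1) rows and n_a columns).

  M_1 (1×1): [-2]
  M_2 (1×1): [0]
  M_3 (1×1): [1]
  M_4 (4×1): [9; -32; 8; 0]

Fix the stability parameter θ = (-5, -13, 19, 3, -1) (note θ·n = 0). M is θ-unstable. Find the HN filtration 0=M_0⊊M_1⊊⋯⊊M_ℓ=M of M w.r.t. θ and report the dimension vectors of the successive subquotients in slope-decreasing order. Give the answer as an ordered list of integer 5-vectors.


Barcode: M ≅ I[1,2], I[3,5], I[5,5]^3. HN layers by μ_θ (3 steps, strictly decreasing):
  μ^(1)=7; μ^(2)=-1; μ^(3)=-9

((0, 0, 1, 1, 1); (0, 0, 0, 0, 3); (1, 1, 0, 0, 0))


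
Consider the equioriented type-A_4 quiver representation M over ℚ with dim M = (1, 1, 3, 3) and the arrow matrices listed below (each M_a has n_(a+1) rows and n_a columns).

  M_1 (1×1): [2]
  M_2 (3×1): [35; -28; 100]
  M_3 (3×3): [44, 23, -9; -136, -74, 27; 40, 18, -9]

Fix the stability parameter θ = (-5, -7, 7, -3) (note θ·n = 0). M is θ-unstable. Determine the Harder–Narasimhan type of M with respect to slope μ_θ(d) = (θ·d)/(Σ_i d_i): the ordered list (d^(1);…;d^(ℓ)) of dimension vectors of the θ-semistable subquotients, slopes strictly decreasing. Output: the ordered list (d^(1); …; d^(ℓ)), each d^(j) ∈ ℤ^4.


Barcode: M ≅ I[1,4], I[3,3], I[3,4], I[4,4]. HN layers by μ_θ (4 steps, strictly decreasing):
  μ^(1)=7; μ^(2)=2; μ^(3)=-3; μ^(4)=-6

((0, 0, 1, 0); (0, 0, 2, 2); (0, 0, 0, 1); (1, 1, 0, 0))


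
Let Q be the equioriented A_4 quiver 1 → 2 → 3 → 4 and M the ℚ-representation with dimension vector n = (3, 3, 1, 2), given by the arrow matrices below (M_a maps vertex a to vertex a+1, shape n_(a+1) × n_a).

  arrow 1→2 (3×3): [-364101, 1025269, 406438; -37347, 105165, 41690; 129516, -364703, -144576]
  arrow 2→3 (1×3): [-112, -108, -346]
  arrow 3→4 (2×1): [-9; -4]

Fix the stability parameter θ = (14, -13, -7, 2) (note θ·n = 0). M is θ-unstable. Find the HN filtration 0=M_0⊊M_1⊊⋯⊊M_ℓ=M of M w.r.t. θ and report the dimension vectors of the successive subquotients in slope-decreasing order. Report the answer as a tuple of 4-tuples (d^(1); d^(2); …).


Barcode: M ≅ I[1,1], I[1,2], I[1,4], I[2,2], I[4,4]. HN layers by μ_θ (5 steps, strictly decreasing):
  μ^(1)=14; μ^(2)=2; μ^(3)=1/2; μ^(4)=-2; μ^(5)=-13

((1, 0, 0, 0); (0, 0, 0, 2); (1, 1, 0, 0); (1, 1, 1, 0); (0, 1, 0, 0))


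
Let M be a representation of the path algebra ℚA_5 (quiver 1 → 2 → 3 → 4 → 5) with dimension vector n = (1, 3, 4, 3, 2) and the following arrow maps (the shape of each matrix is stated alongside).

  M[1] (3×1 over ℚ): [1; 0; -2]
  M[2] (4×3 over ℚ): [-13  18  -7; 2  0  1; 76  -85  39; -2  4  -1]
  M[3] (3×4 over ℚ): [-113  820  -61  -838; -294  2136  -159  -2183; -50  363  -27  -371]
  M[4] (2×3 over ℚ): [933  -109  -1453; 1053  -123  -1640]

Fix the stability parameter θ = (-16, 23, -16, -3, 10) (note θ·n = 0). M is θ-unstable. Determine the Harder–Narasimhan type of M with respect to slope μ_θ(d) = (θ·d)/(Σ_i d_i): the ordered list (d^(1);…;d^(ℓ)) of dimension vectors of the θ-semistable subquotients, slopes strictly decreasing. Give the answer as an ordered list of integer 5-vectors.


Interval decomposition of M: I[1,5], I[2,4], I[2,5], I[3,3].
HN type (ℓ=3): μ^(1)=10; μ^(2)=4/3; μ^(3)=-16

((0, 0, 0, 0, 2); (0, 3, 3, 3, 0); (1, 0, 1, 0, 0))


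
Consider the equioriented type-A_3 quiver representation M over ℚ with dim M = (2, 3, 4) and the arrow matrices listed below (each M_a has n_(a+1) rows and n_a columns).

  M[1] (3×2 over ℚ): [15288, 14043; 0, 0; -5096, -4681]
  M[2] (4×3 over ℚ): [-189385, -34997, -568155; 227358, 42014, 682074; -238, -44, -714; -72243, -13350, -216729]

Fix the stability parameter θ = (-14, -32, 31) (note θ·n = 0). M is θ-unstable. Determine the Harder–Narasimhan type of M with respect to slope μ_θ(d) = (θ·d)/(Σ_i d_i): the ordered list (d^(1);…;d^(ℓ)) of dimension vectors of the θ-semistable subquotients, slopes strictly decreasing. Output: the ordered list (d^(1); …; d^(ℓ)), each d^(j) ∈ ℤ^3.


Via rank(M_{q-1}∘⋯∘M_p): M ≅ I[1,1], I[1,2], I[2,3]^2, I[3,3]^2.
μ_θ-semistable layers: μ^(1)=31; μ^(2)=-14; μ^(3)=-23; μ^(4)=-32

((0, 0, 4); (1, 0, 0); (1, 1, 0); (0, 2, 0))


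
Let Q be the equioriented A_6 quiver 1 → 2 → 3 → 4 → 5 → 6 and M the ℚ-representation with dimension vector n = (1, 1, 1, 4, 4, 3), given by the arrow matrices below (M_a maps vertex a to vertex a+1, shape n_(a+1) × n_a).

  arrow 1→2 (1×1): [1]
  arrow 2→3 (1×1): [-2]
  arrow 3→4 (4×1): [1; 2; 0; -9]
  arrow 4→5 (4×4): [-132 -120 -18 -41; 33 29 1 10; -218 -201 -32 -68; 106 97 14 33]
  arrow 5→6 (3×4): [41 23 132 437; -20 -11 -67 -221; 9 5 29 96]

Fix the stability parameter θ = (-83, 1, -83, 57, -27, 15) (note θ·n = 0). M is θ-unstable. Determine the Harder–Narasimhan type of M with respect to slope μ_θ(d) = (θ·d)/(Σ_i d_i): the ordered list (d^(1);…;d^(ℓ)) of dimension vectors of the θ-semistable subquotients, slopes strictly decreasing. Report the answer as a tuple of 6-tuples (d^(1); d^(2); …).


Interval decomposition of M: I[1,6], I[4,5], I[4,6]^2.
HN type (ℓ=3): μ^(1)=15; μ^(2)=-41; μ^(3)=-83

((0, 0, 0, 4, 4, 3); (0, 1, 1, 0, 0, 0); (1, 0, 0, 0, 0, 0))


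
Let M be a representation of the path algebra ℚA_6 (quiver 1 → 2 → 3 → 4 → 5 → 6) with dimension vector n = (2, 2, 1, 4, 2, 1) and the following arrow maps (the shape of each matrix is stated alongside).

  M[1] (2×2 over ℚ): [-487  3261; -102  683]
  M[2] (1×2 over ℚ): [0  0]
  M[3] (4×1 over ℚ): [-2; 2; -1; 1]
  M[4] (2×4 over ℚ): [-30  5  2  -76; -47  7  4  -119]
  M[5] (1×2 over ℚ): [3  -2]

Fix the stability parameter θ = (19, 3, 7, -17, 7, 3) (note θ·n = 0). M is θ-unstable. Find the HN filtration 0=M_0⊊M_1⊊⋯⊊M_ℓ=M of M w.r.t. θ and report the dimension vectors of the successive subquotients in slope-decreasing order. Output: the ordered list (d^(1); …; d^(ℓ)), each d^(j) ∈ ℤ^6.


Barcode: M ≅ I[1,2]^2, I[3,6], I[4,4]^2, I[4,5]. HN layers by μ_θ (5 steps, strictly decreasing):
  μ^(1)=11; μ^(2)=7; μ^(3)=5; μ^(4)=-5; μ^(5)=-17

((2, 2, 0, 0, 0, 0); (0, 0, 0, 0, 1, 0); (0, 0, 0, 0, 1, 1); (0, 0, 1, 1, 0, 0); (0, 0, 0, 3, 0, 0))


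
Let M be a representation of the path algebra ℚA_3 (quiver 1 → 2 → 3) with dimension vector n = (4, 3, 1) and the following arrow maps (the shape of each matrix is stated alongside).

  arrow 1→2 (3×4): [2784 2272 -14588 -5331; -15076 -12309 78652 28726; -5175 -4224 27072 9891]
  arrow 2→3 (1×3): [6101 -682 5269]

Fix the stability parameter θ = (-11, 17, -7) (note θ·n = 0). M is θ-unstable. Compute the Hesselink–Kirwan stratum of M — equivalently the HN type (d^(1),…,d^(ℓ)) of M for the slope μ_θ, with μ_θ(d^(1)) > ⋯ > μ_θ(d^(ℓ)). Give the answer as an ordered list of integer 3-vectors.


Via rank(M_{q-1}∘⋯∘M_p): M ≅ I[1,1], I[1,2]^2, I[1,3].
μ_θ-semistable layers: μ^(1)=17; μ^(2)=5; μ^(3)=-11

((0, 2, 0); (0, 1, 1); (4, 0, 0))


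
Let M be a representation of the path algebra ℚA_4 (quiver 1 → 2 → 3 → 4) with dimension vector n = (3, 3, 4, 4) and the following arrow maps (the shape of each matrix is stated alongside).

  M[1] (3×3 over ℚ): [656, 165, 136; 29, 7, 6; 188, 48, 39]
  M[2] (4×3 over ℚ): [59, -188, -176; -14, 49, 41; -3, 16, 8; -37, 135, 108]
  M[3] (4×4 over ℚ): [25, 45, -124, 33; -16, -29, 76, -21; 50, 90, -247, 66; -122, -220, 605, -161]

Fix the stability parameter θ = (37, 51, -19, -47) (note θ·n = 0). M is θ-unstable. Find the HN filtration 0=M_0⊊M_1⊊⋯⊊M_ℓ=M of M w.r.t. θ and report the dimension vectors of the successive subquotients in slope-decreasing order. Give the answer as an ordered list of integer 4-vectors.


Barcode: M ≅ I[1,4]^3, I[3,4]. HN layers by μ_θ (2 steps, strictly decreasing):
  μ^(1)=11/2; μ^(2)=-33

((3, 3, 3, 3); (0, 0, 1, 1))


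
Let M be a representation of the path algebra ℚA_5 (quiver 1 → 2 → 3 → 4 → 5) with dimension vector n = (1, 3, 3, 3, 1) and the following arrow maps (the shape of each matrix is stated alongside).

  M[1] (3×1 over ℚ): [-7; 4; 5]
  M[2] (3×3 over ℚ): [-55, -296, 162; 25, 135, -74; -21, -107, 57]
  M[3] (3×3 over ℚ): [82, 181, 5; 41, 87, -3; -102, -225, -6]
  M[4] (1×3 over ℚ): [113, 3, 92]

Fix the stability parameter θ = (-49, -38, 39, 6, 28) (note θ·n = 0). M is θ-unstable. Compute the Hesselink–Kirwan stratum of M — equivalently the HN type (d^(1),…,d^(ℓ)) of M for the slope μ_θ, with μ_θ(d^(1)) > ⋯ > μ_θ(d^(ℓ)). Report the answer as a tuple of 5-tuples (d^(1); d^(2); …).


Barcode: M ≅ I[1,5], I[2,4]^2. HN layers by μ_θ (4 steps, strictly decreasing):
  μ^(1)=28; μ^(2)=45/2; μ^(3)=-38; μ^(4)=-49

((0, 0, 0, 0, 1); (0, 0, 3, 3, 0); (0, 3, 0, 0, 0); (1, 0, 0, 0, 0))


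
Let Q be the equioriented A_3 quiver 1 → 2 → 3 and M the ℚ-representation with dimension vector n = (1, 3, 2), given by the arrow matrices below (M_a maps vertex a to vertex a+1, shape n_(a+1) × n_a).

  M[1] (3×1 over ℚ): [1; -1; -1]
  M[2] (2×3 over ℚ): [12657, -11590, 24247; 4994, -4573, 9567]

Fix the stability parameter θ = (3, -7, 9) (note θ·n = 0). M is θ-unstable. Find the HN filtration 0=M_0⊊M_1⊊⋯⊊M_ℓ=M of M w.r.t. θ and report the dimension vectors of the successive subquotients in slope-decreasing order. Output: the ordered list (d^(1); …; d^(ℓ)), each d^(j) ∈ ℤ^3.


Interval decomposition of M: I[1,2], I[2,3]^2.
HN type (ℓ=3): μ^(1)=9; μ^(2)=-2; μ^(3)=-7

((0, 0, 2); (1, 1, 0); (0, 2, 0))


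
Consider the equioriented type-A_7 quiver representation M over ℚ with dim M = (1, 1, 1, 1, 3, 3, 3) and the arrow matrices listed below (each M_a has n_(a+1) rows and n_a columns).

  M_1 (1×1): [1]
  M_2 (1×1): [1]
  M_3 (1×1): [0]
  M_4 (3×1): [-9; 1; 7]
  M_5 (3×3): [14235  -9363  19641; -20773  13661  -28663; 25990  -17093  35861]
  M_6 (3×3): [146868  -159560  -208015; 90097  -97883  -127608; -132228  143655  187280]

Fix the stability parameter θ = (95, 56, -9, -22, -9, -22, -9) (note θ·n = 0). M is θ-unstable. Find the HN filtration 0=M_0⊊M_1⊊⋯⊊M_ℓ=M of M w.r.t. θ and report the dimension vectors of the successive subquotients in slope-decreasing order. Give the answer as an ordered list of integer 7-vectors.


Barcode: M ≅ I[1,3], I[4,7], I[5,5], I[5,7], I[6,7]. HN layers by μ_θ (4 steps, strictly decreasing):
  μ^(1)=142/3; μ^(2)=-9; μ^(3)=-31/2; μ^(4)=-22

((1, 1, 1, 0, 0, 0, 0); (0, 0, 0, 0, 1, 0, 3); (0, 0, 0, 0, 2, 2, 0); (0, 0, 0, 1, 0, 1, 0))


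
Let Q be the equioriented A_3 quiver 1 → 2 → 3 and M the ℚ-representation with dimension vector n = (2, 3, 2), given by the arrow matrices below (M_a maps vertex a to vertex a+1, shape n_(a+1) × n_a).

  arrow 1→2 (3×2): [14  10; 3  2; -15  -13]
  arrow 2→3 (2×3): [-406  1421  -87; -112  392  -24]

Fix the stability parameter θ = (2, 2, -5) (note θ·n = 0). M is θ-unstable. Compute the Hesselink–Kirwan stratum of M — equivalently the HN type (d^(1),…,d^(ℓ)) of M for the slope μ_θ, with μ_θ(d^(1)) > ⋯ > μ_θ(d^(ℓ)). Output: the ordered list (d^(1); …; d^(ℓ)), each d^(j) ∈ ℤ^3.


Via rank(M_{q-1}∘⋯∘M_p): M ≅ I[1,2], I[1,3], I[2,2], I[3,3].
μ_θ-semistable layers: μ^(1)=2; μ^(2)=-1/3; μ^(3)=-5

((1, 2, 0); (1, 1, 1); (0, 0, 1))


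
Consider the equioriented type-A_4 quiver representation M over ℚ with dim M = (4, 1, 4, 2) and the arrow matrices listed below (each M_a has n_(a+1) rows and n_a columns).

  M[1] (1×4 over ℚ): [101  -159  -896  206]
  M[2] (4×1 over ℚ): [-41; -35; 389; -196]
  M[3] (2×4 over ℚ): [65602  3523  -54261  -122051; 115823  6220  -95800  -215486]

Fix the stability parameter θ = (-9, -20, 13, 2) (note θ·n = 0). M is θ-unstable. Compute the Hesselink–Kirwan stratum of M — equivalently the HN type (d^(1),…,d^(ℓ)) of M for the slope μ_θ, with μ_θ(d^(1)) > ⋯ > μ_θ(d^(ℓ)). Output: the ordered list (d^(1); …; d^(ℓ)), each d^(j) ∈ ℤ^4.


Via rank(M_{q-1}∘⋯∘M_p): M ≅ I[1,1]^3, I[1,4], I[3,3]^2, I[3,4].
μ_θ-semistable layers: μ^(1)=13; μ^(2)=15/2; μ^(3)=-9; μ^(4)=-29/2

((0, 0, 2, 0); (0, 0, 2, 2); (3, 0, 0, 0); (1, 1, 0, 0))


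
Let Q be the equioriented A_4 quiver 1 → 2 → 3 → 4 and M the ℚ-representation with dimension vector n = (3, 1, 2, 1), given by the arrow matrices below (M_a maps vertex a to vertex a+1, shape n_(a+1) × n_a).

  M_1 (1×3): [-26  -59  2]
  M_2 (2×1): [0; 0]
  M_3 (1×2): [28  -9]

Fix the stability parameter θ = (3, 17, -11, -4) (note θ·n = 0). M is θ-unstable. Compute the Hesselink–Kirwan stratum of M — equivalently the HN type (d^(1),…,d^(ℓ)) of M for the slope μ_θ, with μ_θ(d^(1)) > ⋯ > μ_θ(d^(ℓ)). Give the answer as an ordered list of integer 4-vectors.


Via rank(M_{q-1}∘⋯∘M_p): M ≅ I[1,1]^2, I[1,2], I[3,3], I[3,4].
μ_θ-semistable layers: μ^(1)=17; μ^(2)=3; μ^(3)=-4; μ^(4)=-11

((0, 1, 0, 0); (3, 0, 0, 0); (0, 0, 0, 1); (0, 0, 2, 0))


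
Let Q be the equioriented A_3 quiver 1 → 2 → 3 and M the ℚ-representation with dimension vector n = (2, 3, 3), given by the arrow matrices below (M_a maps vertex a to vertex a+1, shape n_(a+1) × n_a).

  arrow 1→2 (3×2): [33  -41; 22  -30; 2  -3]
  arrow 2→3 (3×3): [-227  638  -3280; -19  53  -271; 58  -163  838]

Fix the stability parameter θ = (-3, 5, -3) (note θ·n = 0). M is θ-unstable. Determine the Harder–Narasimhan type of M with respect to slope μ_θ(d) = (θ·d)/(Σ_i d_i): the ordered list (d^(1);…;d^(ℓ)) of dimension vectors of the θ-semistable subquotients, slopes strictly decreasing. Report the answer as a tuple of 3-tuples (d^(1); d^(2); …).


Interval decomposition of M: I[1,3]^2, I[2,3].
HN type (ℓ=2): μ^(1)=1; μ^(2)=-3

((0, 3, 3); (2, 0, 0))
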